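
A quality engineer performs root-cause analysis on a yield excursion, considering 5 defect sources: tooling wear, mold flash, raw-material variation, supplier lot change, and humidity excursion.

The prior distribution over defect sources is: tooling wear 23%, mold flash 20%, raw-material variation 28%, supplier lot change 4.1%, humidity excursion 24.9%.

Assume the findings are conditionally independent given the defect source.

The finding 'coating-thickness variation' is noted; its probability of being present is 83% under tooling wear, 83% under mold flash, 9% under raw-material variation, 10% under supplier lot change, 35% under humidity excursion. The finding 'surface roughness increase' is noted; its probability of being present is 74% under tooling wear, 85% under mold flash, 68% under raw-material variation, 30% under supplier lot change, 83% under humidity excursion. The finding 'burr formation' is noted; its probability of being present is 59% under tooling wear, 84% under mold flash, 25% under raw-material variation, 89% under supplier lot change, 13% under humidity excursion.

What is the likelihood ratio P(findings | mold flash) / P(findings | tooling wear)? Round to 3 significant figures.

1.64

Take the product of per-finding likelihoods under each hypothesis, then divide.
  mold flash: 0.83 × 0.85 × 0.84 = 0.59262
  tooling wear: 0.83 × 0.74 × 0.59 = 0.36238
Bayes factor = 0.59262 / 0.36238 ≈ 1.64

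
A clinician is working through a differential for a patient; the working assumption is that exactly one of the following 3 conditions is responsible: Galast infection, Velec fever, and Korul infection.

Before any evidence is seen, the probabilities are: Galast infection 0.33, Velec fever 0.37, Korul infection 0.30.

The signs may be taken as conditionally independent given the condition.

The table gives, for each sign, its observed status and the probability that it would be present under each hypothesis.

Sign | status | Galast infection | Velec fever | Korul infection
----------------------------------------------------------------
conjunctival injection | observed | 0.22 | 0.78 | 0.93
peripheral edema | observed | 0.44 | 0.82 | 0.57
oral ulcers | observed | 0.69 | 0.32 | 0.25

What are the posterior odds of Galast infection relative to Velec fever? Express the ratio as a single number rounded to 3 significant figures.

0.291

Posterior odds equal prior odds times the likelihood ratio; only the two competing hypotheses matter.
  Galast infection: 0.33 × 0.22 × 0.44 × 0.69 = 0.022041
  Velec fever: 0.37 × 0.78 × 0.82 × 0.32 = 0.075729
Posterior odds = 0.022041 / 0.075729 ≈ 0.291.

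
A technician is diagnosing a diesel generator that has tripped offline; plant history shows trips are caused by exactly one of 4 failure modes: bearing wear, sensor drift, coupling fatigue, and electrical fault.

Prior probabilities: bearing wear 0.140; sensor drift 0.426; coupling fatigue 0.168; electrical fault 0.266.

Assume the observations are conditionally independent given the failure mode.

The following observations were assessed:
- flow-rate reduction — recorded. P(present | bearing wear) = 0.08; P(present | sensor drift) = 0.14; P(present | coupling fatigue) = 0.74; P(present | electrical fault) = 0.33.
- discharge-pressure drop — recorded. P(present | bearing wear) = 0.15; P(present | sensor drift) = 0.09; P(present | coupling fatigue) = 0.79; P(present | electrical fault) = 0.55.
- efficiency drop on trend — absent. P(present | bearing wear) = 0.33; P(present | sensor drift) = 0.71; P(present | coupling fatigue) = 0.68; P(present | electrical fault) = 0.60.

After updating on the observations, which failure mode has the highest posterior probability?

coupling fatigue

Multiply each prior by the joint likelihood of the evidence pattern (using 1 − P(present | H) for each absent observation):
  bearing wear: 0.140 × 0.08 × 0.15 × (1 − 0.33) = 0.0011256
  sensor drift: 0.426 × 0.14 × 0.09 × (1 − 0.71) = 0.0015566
  coupling fatigue: 0.168 × 0.74 × 0.79 × (1 − 0.68) = 0.031428
  electrical fault: 0.266 × 0.33 × 0.55 × (1 − 0.60) = 0.019312
The unnormalized weights sum to 0.053422.
P(bearing wear | evidence) ≈ 0.0011256 / 0.053422 ≈ 0.021
P(sensor drift | evidence) ≈ 0.0015566 / 0.053422 ≈ 0.029
P(coupling fatigue | evidence) ≈ 0.031428 / 0.053422 ≈ 0.588
P(electrical fault | evidence) ≈ 0.019312 / 0.053422 ≈ 0.361
The largest is 0.588, so coupling fatigue is most probable.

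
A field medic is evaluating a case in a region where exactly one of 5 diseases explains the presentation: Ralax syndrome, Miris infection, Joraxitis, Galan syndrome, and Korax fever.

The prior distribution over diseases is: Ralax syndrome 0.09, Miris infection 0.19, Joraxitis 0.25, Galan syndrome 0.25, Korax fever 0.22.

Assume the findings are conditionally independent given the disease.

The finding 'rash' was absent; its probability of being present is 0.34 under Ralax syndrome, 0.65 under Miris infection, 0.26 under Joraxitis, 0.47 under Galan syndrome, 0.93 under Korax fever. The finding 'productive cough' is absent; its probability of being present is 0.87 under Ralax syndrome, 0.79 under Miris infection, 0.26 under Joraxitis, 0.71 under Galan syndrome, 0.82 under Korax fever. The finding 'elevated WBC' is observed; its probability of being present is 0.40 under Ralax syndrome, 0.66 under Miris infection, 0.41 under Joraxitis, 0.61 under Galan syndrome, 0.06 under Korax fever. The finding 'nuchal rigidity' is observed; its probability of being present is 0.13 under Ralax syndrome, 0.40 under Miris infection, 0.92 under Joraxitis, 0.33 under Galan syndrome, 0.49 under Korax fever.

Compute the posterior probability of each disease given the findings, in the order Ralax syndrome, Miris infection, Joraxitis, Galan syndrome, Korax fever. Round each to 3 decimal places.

0.006, 0.058, 0.813, 0.122, 0.001

For each hypothesis, the unnormalized posterior weight is prior × product of the finding likelihoods (using 1 − P(present | H) for each absent finding):
  Ralax syndrome: 0.09 × (1 − 0.34) × (1 − 0.87) × 0.40 × 0.13 = 0.00040154
  Miris infection: 0.19 × (1 − 0.65) × (1 − 0.79) × 0.66 × 0.40 = 0.0036868
  Joraxitis: 0.25 × (1 − 0.26) × (1 − 0.26) × 0.41 × 0.92 = 0.051639
  Galan syndrome: 0.25 × (1 − 0.47) × (1 − 0.71) × 0.61 × 0.33 = 0.007735
  Korax fever: 0.22 × (1 − 0.93) × (1 − 0.82) × 0.06 × 0.49 = 8.1497e-05
Marginal likelihood of the evidence = 0.063543.
P(Ralax syndrome | evidence) = 0.00040154 / 0.063543 ≈ 0.006
P(Miris infection | evidence) = 0.0036868 / 0.063543 ≈ 0.058
P(Joraxitis | evidence) = 0.051639 / 0.063543 ≈ 0.813
P(Galan syndrome | evidence) = 0.007735 / 0.063543 ≈ 0.122
P(Korax fever | evidence) = 8.1497e-05 / 0.063543 ≈ 0.001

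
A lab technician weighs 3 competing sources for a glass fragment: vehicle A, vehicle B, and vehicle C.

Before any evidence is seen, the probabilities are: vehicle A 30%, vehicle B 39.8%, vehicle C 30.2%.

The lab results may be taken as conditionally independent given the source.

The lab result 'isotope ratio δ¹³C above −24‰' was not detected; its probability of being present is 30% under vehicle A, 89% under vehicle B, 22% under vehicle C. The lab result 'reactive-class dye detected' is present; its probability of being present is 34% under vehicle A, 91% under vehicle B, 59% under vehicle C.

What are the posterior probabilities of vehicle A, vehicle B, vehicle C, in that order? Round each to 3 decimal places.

0.285, 0.159, 0.555

By Bayes' rule with conditional independence, the unnormalized weight for each hypothesis is prior × ∏ likelihoods (using 1 − P(present | H) for each absent lab result):
  vehicle A: 0.300 × (1 − 0.30) × 0.34 = 0.0714
  vehicle B: 0.398 × (1 − 0.89) × 0.91 = 0.03984
  vehicle C: 0.302 × (1 − 0.22) × 0.59 = 0.13898
The unnormalized weights sum to 0.25022.
P(vehicle A | evidence) = 0.0714 / 0.25022 ≈ 0.285
P(vehicle B | evidence) = 0.03984 / 0.25022 ≈ 0.159
P(vehicle C | evidence) = 0.13898 / 0.25022 ≈ 0.555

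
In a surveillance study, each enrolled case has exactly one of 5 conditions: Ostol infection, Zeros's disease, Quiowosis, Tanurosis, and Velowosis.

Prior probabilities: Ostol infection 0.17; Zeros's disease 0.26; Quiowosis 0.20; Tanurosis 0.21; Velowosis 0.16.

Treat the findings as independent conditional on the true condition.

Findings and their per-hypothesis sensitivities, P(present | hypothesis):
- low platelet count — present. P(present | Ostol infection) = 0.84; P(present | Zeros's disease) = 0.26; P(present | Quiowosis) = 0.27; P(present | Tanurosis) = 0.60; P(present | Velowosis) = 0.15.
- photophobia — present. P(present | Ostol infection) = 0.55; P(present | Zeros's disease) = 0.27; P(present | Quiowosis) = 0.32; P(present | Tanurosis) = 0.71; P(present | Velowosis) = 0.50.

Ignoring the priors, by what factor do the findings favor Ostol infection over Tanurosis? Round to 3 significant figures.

The Bayes factor is the ratio of the joint likelihoods of the evidence pattern under the two hypotheses.
  Ostol infection: 0.84 × 0.55 = 0.462
  Tanurosis: 0.60 × 0.71 = 0.426
Bayes factor = 0.462 / 0.426 ≈ 1.08

1.08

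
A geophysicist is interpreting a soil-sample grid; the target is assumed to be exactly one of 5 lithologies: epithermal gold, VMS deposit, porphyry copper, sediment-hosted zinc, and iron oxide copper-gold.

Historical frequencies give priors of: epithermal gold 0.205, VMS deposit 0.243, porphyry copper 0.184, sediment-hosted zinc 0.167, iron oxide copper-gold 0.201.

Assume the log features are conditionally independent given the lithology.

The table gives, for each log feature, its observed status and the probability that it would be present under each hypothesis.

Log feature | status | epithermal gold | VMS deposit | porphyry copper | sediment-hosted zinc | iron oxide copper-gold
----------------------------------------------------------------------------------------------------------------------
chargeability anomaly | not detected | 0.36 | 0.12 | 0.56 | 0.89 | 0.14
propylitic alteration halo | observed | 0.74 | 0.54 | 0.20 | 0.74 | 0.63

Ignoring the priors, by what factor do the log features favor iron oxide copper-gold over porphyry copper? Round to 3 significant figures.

6.16

Joint likelihood of the log feature pattern under each hypothesis (using 1 − P(present | H) for each absent log feature):
  iron oxide copper-gold: (1 − 0.14) × 0.63 = 0.5418
  porphyry copper: (1 − 0.56) × 0.20 = 0.088
Bayes factor = 0.5418 / 0.088 ≈ 6.16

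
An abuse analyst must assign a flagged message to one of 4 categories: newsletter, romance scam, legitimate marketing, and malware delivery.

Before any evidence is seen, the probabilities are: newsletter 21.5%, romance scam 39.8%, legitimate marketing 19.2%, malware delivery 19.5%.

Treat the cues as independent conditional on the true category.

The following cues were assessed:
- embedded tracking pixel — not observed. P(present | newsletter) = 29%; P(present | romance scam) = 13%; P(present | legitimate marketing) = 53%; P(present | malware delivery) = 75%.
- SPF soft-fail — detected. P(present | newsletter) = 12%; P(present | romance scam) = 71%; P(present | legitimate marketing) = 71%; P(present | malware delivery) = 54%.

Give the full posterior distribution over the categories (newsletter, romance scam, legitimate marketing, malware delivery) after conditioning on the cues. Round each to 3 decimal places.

0.052, 0.693, 0.181, 0.074

By Bayes' rule with conditional independence, the unnormalized weight for each hypothesis is prior × ∏ likelihoods (using 1 − P(present | H) for each absent cue):
  newsletter: 0.215 × (1 − 0.29) × 0.12 = 0.018318
  romance scam: 0.398 × (1 − 0.13) × 0.71 = 0.24584
  legitimate marketing: 0.192 × (1 − 0.53) × 0.71 = 0.06407
  malware delivery: 0.195 × (1 − 0.75) × 0.54 = 0.026325
Normalizing constant Z = 0.018318 + 0.24584 + 0.06407 + 0.026325 = 0.35456.
P(newsletter | evidence) = 0.018318 / 0.35456 ≈ 0.052
P(romance scam | evidence) = 0.24584 / 0.35456 ≈ 0.693
P(legitimate marketing | evidence) = 0.06407 / 0.35456 ≈ 0.181
P(malware delivery | evidence) = 0.026325 / 0.35456 ≈ 0.074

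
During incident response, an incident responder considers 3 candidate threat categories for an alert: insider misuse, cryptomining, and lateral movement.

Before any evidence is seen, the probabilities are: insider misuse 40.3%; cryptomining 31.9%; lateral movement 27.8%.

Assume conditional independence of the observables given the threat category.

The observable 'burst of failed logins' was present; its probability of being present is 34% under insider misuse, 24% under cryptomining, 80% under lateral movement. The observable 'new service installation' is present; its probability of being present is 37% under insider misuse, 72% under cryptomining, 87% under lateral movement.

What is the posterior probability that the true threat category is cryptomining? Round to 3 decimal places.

0.184

By Bayes' rule with conditional independence, the unnormalized weight for each hypothesis is prior × ∏ likelihoods:
  insider misuse: 0.403 × 0.34 × 0.37 = 0.050697
  cryptomining: 0.319 × 0.24 × 0.72 = 0.055123
  lateral movement: 0.278 × 0.80 × 0.87 = 0.19349
The unnormalized weights sum to 0.29931.
P(cryptomining | evidence) = 0.055123 / 0.29931 ≈ 0.184.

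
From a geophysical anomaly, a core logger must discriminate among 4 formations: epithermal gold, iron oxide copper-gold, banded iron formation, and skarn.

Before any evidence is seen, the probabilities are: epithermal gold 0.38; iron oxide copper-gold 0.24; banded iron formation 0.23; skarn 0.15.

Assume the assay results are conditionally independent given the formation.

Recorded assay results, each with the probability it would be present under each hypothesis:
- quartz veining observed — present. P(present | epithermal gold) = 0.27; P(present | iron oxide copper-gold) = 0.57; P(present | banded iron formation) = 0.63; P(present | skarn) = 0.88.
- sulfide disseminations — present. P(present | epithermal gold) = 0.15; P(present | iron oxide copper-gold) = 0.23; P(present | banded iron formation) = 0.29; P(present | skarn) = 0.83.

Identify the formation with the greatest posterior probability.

Multiply each prior by the joint likelihood of the assay result pattern:
  epithermal gold: 0.38 × 0.27 × 0.15 = 0.01539
  iron oxide copper-gold: 0.24 × 0.57 × 0.23 = 0.031464
  banded iron formation: 0.23 × 0.63 × 0.29 = 0.042021
  skarn: 0.15 × 0.88 × 0.83 = 0.10956
Marginal likelihood of the evidence = 0.19844.
P(epithermal gold | evidence) ≈ 0.01539 / 0.19844 ≈ 0.078
P(iron oxide copper-gold | evidence) ≈ 0.031464 / 0.19844 ≈ 0.159
P(banded iron formation | evidence) ≈ 0.042021 / 0.19844 ≈ 0.212
P(skarn | evidence) ≈ 0.10956 / 0.19844 ≈ 0.552
The largest is 0.552, so skarn is most probable.

skarn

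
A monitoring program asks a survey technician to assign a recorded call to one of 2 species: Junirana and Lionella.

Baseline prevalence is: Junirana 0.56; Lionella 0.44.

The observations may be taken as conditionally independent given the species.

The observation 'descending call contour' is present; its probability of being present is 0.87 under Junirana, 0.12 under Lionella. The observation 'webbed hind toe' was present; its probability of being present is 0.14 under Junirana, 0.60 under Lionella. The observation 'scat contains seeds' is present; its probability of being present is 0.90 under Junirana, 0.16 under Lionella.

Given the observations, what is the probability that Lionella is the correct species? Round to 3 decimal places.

For each hypothesis, the unnormalized posterior weight is prior × product of the observation likelihoods:
  Junirana: 0.56 × 0.87 × 0.14 × 0.90 = 0.061387
  Lionella: 0.44 × 0.12 × 0.60 × 0.16 = 0.0050688
Normalizing constant Z = 0.061387 + 0.0050688 = 0.066456.
P(Lionella | evidence) = 0.0050688 / 0.066456 ≈ 0.076.

0.076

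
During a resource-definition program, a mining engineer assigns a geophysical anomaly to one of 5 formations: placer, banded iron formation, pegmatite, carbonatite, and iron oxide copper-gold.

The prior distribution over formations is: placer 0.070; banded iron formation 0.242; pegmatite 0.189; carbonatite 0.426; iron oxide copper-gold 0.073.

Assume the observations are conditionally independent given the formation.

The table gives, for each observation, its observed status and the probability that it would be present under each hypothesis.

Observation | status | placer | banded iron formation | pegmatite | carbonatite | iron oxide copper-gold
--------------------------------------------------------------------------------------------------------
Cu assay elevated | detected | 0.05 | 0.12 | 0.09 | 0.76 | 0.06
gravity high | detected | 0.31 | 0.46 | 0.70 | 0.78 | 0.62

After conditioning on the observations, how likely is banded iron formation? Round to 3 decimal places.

0.047

By Bayes' rule with conditional independence, the unnormalized weight for each hypothesis is prior × ∏ likelihoods:
  placer: 0.070 × 0.05 × 0.31 = 0.001085
  banded iron formation: 0.242 × 0.12 × 0.46 = 0.013358
  pegmatite: 0.189 × 0.09 × 0.70 = 0.011907
  carbonatite: 0.426 × 0.76 × 0.78 = 0.25253
  iron oxide copper-gold: 0.073 × 0.06 × 0.62 = 0.0027156
The unnormalized weights sum to 0.2816.
P(banded iron formation | evidence) = 0.013358 / 0.2816 ≈ 0.047.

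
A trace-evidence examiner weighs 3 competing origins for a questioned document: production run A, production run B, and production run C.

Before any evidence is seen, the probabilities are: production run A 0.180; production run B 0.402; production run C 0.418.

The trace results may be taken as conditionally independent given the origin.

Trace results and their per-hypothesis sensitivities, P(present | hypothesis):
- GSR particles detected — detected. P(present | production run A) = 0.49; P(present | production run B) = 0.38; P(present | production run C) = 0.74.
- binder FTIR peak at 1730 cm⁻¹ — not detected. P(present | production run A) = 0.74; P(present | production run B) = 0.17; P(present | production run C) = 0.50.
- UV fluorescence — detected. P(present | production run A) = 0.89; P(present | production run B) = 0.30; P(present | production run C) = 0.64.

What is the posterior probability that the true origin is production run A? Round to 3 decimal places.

Multiply each prior by the joint likelihood of the trace result pattern (using 1 − P(present | H) for each absent trace result):
  production run A: 0.180 × 0.49 × (1 − 0.74) × 0.89 = 0.020409
  production run B: 0.402 × 0.38 × (1 − 0.17) × 0.30 = 0.038037
  production run C: 0.418 × 0.74 × (1 − 0.50) × 0.64 = 0.098982
Marginal likelihood of the evidence = 0.15743.
P(production run A | evidence) = 0.020409 / 0.15743 ≈ 0.130.

0.130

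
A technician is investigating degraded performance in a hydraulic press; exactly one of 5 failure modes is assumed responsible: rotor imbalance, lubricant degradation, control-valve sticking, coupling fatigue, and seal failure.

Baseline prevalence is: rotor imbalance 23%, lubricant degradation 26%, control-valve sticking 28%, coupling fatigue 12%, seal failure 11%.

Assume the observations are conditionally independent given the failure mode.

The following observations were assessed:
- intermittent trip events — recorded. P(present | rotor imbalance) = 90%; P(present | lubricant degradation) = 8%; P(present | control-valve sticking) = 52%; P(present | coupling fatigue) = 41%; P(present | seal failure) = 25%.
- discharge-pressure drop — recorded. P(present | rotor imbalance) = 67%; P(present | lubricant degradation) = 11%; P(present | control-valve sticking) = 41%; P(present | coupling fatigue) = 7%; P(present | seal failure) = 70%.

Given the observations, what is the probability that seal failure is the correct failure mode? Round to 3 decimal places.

Multiply each prior by the joint likelihood of the evidence pattern:
  rotor imbalance: 0.23 × 0.90 × 0.67 = 0.13869
  lubricant degradation: 0.26 × 0.08 × 0.11 = 0.002288
  control-valve sticking: 0.28 × 0.52 × 0.41 = 0.059696
  coupling fatigue: 0.12 × 0.41 × 0.07 = 0.003444
  seal failure: 0.11 × 0.25 × 0.70 = 0.01925
The unnormalized weights sum to 0.22337.
P(seal failure | evidence) = 0.01925 / 0.22337 ≈ 0.086.

0.086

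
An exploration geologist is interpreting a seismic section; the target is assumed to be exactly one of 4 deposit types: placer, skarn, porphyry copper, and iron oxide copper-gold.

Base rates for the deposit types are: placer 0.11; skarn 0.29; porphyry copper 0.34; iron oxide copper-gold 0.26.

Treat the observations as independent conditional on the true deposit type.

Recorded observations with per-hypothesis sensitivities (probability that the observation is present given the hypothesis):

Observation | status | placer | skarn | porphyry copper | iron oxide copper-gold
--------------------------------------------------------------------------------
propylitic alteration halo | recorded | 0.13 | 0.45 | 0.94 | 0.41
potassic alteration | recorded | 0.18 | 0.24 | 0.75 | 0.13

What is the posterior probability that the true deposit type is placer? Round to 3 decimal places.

For each hypothesis, the unnormalized posterior weight is prior × product of the observation likelihoods:
  placer: 0.11 × 0.13 × 0.18 = 0.002574
  skarn: 0.29 × 0.45 × 0.24 = 0.03132
  porphyry copper: 0.34 × 0.94 × 0.75 = 0.2397
  iron oxide copper-gold: 0.26 × 0.41 × 0.13 = 0.013858
Normalizing constant Z = 0.002574 + 0.03132 + 0.2397 + 0.013858 = 0.28745.
P(placer | evidence) = 0.002574 / 0.28745 ≈ 0.009.

0.009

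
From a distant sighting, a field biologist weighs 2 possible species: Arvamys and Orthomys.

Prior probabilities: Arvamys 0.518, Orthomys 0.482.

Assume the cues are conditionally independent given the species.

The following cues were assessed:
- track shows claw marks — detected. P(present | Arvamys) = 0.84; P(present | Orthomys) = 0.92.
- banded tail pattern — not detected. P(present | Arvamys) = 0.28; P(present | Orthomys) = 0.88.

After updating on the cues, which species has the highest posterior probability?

Arvamys

Multiply each prior by the joint likelihood of the cue pattern (using 1 − P(present | H) for each absent cue):
  Arvamys: 0.518 × 0.84 × (1 − 0.28) = 0.31329
  Orthomys: 0.482 × 0.92 × (1 − 0.88) = 0.053213
Normalizing constant Z = 0.31329 + 0.053213 = 0.3665.
P(Arvamys | evidence) ≈ 0.31329 / 0.3665 ≈ 0.855
P(Orthomys | evidence) ≈ 0.053213 / 0.3665 ≈ 0.145
The largest is 0.855, so Arvamys is most probable.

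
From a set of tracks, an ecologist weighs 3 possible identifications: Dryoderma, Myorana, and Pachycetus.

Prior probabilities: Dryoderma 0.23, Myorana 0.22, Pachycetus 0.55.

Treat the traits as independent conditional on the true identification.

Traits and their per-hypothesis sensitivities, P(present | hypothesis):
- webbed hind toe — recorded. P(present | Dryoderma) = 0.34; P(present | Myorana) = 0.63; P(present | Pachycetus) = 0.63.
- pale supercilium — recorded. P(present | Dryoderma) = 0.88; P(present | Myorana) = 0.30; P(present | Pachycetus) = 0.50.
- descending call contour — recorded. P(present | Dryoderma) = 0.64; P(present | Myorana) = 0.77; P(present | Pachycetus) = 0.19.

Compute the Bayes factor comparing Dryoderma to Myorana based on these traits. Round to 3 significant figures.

Joint likelihood of the trait pattern under each hypothesis:
  Dryoderma: 0.34 × 0.88 × 0.64 = 0.19149
  Myorana: 0.63 × 0.30 × 0.77 = 0.14553
Bayes factor = 0.19149 / 0.14553 ≈ 1.32

1.32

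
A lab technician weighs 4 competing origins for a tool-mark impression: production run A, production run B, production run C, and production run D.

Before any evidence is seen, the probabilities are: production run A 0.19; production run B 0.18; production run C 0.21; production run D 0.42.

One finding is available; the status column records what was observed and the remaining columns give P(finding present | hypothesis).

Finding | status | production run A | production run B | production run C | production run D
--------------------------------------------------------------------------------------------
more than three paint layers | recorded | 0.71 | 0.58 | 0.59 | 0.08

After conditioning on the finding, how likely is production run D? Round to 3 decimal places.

Multiply each prior by the likelihood of the finding:
  production run A: 0.19 × 0.71 = 0.1349
  production run B: 0.18 × 0.58 = 0.1044
  production run C: 0.21 × 0.59 = 0.1239
  production run D: 0.42 × 0.08 = 0.0336
Normalizing constant Z = 0.1349 + 0.1044 + 0.1239 + 0.0336 = 0.3968.
P(production run D | evidence) = 0.0336 / 0.3968 ≈ 0.085.

0.085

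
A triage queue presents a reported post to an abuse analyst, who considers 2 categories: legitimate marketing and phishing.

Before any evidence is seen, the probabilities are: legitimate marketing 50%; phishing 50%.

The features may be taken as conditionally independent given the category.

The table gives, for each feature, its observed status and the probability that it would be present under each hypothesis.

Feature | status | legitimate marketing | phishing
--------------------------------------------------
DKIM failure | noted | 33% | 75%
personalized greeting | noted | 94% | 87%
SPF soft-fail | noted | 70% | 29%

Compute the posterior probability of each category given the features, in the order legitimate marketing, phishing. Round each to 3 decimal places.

By Bayes' rule with conditional independence, the unnormalized weight for each hypothesis is prior × ∏ likelihoods:
  legitimate marketing: 0.50 × 0.33 × 0.94 × 0.70 = 0.10857
  phishing: 0.50 × 0.75 × 0.87 × 0.29 = 0.094612
Normalizing constant Z = 0.10857 + 0.094612 = 0.20318.
P(legitimate marketing | evidence) = 0.10857 / 0.20318 ≈ 0.534
P(phishing | evidence) = 0.094612 / 0.20318 ≈ 0.466

0.534, 0.466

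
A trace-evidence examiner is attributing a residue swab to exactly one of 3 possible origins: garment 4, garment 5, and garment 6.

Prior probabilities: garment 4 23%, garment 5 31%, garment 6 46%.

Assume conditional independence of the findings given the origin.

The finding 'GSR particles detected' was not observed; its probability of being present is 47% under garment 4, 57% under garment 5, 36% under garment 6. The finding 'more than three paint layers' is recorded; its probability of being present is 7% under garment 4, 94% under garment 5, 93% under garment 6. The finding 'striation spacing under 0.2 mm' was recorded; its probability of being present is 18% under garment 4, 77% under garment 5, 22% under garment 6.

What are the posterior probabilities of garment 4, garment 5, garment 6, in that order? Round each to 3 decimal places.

0.010, 0.610, 0.381

For each hypothesis, the unnormalized posterior weight is prior × product of the finding likelihoods (using 1 − P(present | H) for each absent finding):
  garment 4: 0.23 × (1 − 0.47) × 0.07 × 0.18 = 0.0015359
  garment 5: 0.31 × (1 − 0.57) × 0.94 × 0.77 = 0.096483
  garment 6: 0.46 × (1 − 0.36) × 0.93 × 0.22 = 0.060234
Normalizing constant Z = 0.0015359 + 0.096483 + 0.060234 = 0.15825.
P(garment 4 | evidence) = 0.0015359 / 0.15825 ≈ 0.010
P(garment 5 | evidence) = 0.096483 / 0.15825 ≈ 0.610
P(garment 6 | evidence) = 0.060234 / 0.15825 ≈ 0.381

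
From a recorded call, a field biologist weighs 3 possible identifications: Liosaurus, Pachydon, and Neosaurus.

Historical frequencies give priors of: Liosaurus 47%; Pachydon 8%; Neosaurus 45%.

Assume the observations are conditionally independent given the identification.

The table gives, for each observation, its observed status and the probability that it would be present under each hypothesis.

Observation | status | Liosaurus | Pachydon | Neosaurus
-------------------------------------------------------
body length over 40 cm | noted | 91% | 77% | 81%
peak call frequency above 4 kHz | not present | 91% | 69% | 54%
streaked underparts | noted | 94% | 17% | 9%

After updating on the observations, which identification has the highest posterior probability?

Multiply each prior by the joint likelihood of the evidence pattern (using 1 − P(present | H) for each absent observation):
  Liosaurus: 0.47 × 0.91 × (1 − 0.91) × 0.94 = 0.036183
  Pachydon: 0.08 × 0.77 × (1 − 0.69) × 0.17 = 0.0032463
  Neosaurus: 0.45 × 0.81 × (1 − 0.54) × 0.09 = 0.01509
The unnormalized weights sum to 0.05452.
P(Liosaurus | evidence) ≈ 0.036183 / 0.05452 ≈ 0.664
P(Pachydon | evidence) ≈ 0.0032463 / 0.05452 ≈ 0.060
P(Neosaurus | evidence) ≈ 0.01509 / 0.05452 ≈ 0.277
The largest is 0.664, so Liosaurus is most probable.

Liosaurus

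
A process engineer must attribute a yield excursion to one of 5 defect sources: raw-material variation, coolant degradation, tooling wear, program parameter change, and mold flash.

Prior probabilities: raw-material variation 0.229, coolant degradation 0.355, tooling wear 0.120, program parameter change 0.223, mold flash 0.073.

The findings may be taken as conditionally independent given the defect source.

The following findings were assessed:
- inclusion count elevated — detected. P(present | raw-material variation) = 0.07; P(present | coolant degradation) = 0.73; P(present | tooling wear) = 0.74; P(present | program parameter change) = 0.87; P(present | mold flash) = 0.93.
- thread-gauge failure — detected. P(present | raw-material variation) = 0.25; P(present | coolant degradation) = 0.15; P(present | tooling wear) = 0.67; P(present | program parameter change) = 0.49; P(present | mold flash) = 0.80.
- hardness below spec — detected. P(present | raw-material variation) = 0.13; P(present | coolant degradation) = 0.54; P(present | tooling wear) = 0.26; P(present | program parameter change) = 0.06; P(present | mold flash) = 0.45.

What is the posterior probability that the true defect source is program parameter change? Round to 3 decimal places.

Multiply each prior by the joint likelihood of the evidence pattern:
  raw-material variation: 0.229 × 0.07 × 0.25 × 0.13 = 0.00052098
  coolant degradation: 0.355 × 0.73 × 0.15 × 0.54 = 0.020991
  tooling wear: 0.120 × 0.74 × 0.67 × 0.26 = 0.015469
  program parameter change: 0.223 × 0.87 × 0.49 × 0.06 = 0.0057039
  mold flash: 0.073 × 0.93 × 0.80 × 0.45 = 0.02444
Marginal likelihood of the evidence = 0.067125.
P(program parameter change | evidence) = 0.0057039 / 0.067125 ≈ 0.085.

0.085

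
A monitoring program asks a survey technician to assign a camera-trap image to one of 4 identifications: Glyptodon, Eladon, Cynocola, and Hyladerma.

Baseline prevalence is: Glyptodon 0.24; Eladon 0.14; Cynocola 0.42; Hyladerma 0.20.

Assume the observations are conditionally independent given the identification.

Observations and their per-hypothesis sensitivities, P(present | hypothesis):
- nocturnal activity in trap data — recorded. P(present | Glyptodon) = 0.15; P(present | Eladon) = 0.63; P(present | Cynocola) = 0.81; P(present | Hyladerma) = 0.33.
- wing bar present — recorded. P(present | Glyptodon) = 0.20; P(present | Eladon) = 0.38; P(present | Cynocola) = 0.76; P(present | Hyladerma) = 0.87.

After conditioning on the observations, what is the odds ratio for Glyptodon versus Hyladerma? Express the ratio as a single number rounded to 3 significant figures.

Posterior odds equal prior odds times the likelihood ratio; only the two competing hypotheses matter.
  Glyptodon: 0.24 × 0.15 × 0.20 = 0.0072
  Hyladerma: 0.20 × 0.33 × 0.87 = 0.05742
Posterior odds = 0.0072 / 0.05742 ≈ 0.125.

0.125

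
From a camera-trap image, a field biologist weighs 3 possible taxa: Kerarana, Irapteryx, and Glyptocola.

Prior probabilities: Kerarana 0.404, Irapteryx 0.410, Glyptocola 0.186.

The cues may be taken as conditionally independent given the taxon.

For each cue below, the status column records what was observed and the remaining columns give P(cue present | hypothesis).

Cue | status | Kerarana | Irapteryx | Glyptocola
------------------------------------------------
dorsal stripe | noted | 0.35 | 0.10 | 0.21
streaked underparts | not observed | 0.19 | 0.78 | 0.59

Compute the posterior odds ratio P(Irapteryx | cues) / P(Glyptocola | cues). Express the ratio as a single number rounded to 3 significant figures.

0.563

Posterior odds equal prior odds times the likelihood ratio; only the two competing hypotheses matter (using 1 − P(present | H) for each absent cue).
  Irapteryx: 0.410 × 0.10 × (1 − 0.78) = 0.00902
  Glyptocola: 0.186 × 0.21 × (1 − 0.59) = 0.016015
Posterior odds = 0.00902 / 0.016015 ≈ 0.563.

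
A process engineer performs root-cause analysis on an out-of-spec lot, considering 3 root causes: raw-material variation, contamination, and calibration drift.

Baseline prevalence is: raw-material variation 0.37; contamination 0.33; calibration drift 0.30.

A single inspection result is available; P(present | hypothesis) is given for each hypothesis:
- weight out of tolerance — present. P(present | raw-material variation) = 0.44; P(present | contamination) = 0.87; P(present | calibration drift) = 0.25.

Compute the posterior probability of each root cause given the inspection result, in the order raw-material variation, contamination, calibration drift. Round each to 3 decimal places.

For each hypothesis, the unnormalized posterior weight is prior × likelihood:
  raw-material variation: 0.37 × 0.44 = 0.1628
  contamination: 0.33 × 0.87 = 0.2871
  calibration drift: 0.30 × 0.25 = 0.075
Normalizing constant Z = 0.1628 + 0.2871 + 0.075 = 0.5249.
P(raw-material variation | evidence) = 0.1628 / 0.5249 ≈ 0.310
P(contamination | evidence) = 0.2871 / 0.5249 ≈ 0.547
P(calibration drift | evidence) = 0.075 / 0.5249 ≈ 0.143

0.310, 0.547, 0.143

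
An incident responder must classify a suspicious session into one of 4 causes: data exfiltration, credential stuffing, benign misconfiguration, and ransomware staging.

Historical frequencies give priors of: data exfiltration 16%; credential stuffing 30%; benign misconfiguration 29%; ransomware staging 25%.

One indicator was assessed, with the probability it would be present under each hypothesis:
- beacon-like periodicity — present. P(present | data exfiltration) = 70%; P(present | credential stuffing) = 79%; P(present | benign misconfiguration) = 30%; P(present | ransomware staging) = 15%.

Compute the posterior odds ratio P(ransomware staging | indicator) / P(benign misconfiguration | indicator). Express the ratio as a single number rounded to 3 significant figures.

Posterior odds equal prior odds times the likelihood ratio; only the two competing hypotheses matter.
  ransomware staging: 0.25 × 0.15 = 0.0375
  benign misconfiguration: 0.29 × 0.30 = 0.087
Posterior odds = 0.0375 / 0.087 ≈ 0.431.

0.431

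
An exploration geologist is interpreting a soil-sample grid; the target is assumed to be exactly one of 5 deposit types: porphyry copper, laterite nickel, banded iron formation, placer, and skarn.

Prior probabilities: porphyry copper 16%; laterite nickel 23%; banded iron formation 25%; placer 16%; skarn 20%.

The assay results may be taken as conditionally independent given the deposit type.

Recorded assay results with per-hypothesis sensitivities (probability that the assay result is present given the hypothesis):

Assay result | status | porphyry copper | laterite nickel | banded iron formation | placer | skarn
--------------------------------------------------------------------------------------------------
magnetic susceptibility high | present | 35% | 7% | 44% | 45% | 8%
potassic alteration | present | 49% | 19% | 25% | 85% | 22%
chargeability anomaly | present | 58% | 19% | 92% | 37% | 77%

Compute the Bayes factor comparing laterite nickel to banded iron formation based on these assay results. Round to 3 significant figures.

0.0250

The Bayes factor is the ratio of the joint likelihoods of the assay result pattern under the two hypotheses.
  laterite nickel: 0.07 × 0.19 × 0.19 = 0.002527
  banded iron formation: 0.44 × 0.25 × 0.92 = 0.1012
Bayes factor = 0.002527 / 0.1012 ≈ 0.0250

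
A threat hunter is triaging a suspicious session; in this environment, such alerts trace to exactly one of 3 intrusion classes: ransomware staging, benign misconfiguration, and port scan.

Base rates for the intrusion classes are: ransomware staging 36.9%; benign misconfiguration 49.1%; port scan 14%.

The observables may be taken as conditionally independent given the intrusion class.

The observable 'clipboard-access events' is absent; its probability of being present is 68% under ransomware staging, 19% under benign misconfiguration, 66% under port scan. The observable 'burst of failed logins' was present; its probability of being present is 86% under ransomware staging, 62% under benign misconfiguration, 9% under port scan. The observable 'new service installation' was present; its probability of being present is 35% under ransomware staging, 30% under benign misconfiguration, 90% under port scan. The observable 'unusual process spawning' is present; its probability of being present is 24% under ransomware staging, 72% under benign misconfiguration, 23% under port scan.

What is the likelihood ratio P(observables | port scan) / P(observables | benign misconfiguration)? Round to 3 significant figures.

Joint likelihood of the observable pattern under each hypothesis (using 1 − P(present | H) for each absent observable):
  port scan: (1 − 0.66) × 0.09 × 0.90 × 0.23 = 0.0063342
  benign misconfiguration: (1 − 0.19) × 0.62 × 0.30 × 0.72 = 0.10848
Bayes factor = 0.0063342 / 0.10848 ≈ 0.0584

0.0584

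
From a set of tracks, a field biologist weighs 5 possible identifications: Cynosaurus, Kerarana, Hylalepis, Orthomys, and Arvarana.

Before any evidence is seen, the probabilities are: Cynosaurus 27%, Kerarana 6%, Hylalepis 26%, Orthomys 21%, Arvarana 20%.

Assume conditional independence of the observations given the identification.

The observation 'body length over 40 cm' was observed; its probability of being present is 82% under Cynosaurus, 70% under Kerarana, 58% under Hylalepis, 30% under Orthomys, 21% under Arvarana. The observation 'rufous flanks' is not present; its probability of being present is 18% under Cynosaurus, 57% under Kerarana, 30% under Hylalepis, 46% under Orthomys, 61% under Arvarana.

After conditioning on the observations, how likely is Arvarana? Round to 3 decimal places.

For each hypothesis, the unnormalized posterior weight is prior × product of the observation likelihoods (using 1 − P(present | H) for each absent observation):
  Cynosaurus: 0.27 × 0.82 × (1 − 0.18) = 0.18155
  Kerarana: 0.06 × 0.70 × (1 − 0.57) = 0.01806
  Hylalepis: 0.26 × 0.58 × (1 − 0.30) = 0.10556
  Orthomys: 0.21 × 0.30 × (1 − 0.46) = 0.03402
  Arvarana: 0.20 × 0.21 × (1 − 0.61) = 0.01638
Normalizing constant Z = 0.18155 + 0.01806 + 0.10556 + 0.03402 + 0.01638 = 0.35557.
P(Arvarana | evidence) = 0.01638 / 0.35557 ≈ 0.046.

0.046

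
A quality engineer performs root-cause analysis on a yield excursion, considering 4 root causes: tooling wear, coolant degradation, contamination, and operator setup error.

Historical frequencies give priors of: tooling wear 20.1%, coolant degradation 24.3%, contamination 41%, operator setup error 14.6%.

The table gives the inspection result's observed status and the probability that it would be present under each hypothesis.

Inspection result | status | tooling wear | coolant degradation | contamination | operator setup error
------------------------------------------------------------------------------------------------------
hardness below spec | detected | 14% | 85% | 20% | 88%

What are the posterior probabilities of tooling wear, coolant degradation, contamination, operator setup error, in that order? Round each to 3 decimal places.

0.063, 0.464, 0.184, 0.289

By Bayes' rule, the unnormalized weight for each hypothesis is prior × likelihood:
  tooling wear: 0.201 × 0.14 = 0.02814
  coolant degradation: 0.243 × 0.85 = 0.20655
  contamination: 0.410 × 0.20 = 0.082
  operator setup error: 0.146 × 0.88 = 0.12848
Normalizing constant Z = 0.02814 + 0.20655 + 0.082 + 0.12848 = 0.44517.
P(tooling wear | evidence) = 0.02814 / 0.44517 ≈ 0.063
P(coolant degradation | evidence) = 0.20655 / 0.44517 ≈ 0.464
P(contamination | evidence) = 0.082 / 0.44517 ≈ 0.184
P(operator setup error | evidence) = 0.12848 / 0.44517 ≈ 0.289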